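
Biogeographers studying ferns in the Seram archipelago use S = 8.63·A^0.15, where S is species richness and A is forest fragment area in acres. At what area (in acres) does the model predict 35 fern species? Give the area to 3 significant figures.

35 = 8.63 × A^0.15  ⇒  A^0.15 = 35/8.63 = 4.056
ln A = ln(4.056) / 0.15 = 1.4001 / 0.15 = 9.3340
A = e^9.3340 ≈ 11317 acres

11300 acres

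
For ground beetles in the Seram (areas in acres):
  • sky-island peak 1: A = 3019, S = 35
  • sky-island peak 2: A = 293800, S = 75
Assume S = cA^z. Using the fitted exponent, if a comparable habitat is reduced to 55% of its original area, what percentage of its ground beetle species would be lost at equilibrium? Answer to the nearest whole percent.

z = ln(75/35) / ln(293800/3019) = 0.7621 / 4.5780 = 0.1665
S_new/S_old = (A_new/A_old)^z = 0.55^0.1665 = exp(0.1665 × -0.5978) = 0.9053
Fraction lost = 1 − 0.9053 = 0.09474

9%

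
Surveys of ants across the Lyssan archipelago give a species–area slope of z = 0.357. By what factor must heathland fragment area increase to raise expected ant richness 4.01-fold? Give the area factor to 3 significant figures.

48.9

(A₂/A₁)^0.357 = 4.01, so A₂/A₁ = 4.01^(1/0.357) = 4.01^2.801
ln(A₂/A₁) = ln 4.01 / 0.357 = 1.3888 / 0.357 = 3.8902
A₂/A₁ = e^3.8902 ≈ 48.92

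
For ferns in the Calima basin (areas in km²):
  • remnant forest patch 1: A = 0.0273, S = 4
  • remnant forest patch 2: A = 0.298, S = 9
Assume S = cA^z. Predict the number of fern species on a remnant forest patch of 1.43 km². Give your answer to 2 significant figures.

15

z = ln(9/4) / ln(0.298/0.0273) = 0.8109 / 2.3902 = 0.3393
c = 4 / 0.0273^0.3393 = 4 / 0.2947 = 13.57
S₃ = 13.57 × 1.43^0.3393 = 13.57 × 1.129 ≈ 15.32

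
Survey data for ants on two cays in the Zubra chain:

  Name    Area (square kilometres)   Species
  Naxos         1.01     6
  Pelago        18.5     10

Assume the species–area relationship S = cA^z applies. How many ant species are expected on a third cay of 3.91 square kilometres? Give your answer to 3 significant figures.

7.61

z = ln(10/6) / ln(18.5/1.01) = 0.5108 / 2.9078 = 0.1757
c = 6 / 1.01^0.1757 = 6 / 1.002 = 5.99
S₃ = 5.99 × 3.91^0.1757 = 5.99 × 1.271 ≈ 7.611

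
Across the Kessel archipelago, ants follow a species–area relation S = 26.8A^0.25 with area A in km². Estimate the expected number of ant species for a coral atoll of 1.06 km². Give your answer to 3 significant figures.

S = 26.8 × 1.06^0.25
ln S = ln 26.8 + 0.25 × ln 1.06 = 3.2884 + 0.25 × 0.0583 = 3.3030
S = e^3.3030 ≈ 27.19

27.2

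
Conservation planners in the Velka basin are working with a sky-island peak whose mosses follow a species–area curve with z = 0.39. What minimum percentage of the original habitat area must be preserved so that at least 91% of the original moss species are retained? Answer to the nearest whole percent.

Need (A_new/A_old)^0.39 = 0.91, so A_new/A_old = 0.91^(1/0.39) = 0.91^2.564
ln(A_new/A_old) = ln 0.91 / 0.39 = -0.0943 / 0.39 = -0.2418
A_new/A_old = e^-0.2418 ≈ 0.7852

79%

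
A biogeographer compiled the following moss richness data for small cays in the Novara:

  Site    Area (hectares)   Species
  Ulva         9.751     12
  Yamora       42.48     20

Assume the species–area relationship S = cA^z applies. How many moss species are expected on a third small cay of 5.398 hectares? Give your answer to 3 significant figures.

z = ln(20/12) / ln(42.48/9.751) = 0.5108 / 1.4717 = 0.3471
c = 12 / 9.751^0.3471 = 12 / 2.204 = 5.443
S₃ = 5.443 × 5.398^0.3471 = 5.443 × 1.795 ≈ 9.773

9.77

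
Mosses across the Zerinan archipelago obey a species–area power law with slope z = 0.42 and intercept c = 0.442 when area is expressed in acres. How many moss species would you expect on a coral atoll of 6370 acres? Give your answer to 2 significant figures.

S = 0.442 × 6370^0.42
ln S = ln 0.442 + 0.42 × ln 6370 = -0.8164 + 0.42 × 8.7594 = 2.8625
S = e^2.8625 ≈ 17.5

18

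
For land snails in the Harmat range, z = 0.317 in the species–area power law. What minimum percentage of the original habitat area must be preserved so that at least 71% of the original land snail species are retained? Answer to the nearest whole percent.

34%

Need (A_new/A_old)^0.317 = 0.71, so A_new/A_old = 0.71^(1/0.317) = 0.71^3.155
ln(A_new/A_old) = ln 0.71 / 0.317 = -0.3425 / 0.317 = -1.0804
A_new/A_old = e^-1.0804 ≈ 0.3395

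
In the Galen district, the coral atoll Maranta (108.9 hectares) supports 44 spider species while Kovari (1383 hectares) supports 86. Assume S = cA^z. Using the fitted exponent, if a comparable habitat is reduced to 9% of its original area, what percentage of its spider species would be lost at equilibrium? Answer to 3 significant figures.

47.0%

z = ln(86/44) / ln(1383/108.9) = 0.6702 / 2.5416 = 0.2637
S_new/S_old = (A_new/A_old)^z = 0.09^0.2637 = exp(0.2637 × -2.4079) = 0.53
Fraction lost = 1 − 0.53 = 0.47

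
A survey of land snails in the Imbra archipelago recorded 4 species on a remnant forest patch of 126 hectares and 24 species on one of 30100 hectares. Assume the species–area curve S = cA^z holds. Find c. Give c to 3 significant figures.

z = ln(S₂/S₁) / ln(A₂/A₁) = ln(24/4) / ln(30100/126) = 1.7918 / 5.4760 = 0.3272
c = S₁ / A₁^z = 4 / 126^0.3272 = 4 / 4.867 = 0.8219

0.822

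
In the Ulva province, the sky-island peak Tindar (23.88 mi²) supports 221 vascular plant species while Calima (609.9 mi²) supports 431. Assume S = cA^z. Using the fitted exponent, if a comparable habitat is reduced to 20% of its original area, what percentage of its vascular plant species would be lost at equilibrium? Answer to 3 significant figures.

28.2%

z = ln(431/221) / ln(609.9/23.88) = 0.6679 / 3.2403 = 0.2061
S_new/S_old = (A_new/A_old)^z = 0.2^0.2061 = exp(0.2061 × -1.6094) = 0.7177
Fraction lost = 1 − 0.7177 = 0.2823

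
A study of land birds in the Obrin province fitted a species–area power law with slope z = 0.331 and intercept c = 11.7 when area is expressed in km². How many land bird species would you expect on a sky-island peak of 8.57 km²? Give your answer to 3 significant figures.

23.8

S = 11.7 × 8.57^0.331
ln S = ln 11.7 + 0.331 × ln 8.57 = 2.4596 + 0.331 × 2.1483 = 3.1707
S = e^3.1707 ≈ 23.82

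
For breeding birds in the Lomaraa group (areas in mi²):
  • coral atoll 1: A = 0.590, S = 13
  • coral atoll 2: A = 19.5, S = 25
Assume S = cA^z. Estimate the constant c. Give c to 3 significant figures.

14.3

z = ln(S₂/S₁) / ln(A₂/A₁) = ln(25/13) / ln(19.5/0.59) = 0.6539 / 3.4980 = 0.1869
c = S₁ / A₁^z = 13 / 0.59^0.1869 = 13 / 0.9061 = 14.35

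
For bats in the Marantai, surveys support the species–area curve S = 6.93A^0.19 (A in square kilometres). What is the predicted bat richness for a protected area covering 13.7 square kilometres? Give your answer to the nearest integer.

11

S = 6.93 × 13.7^0.19
ln S = ln 6.93 + 0.19 × ln 13.7 = 1.9359 + 0.19 × 2.6174 = 2.4332
S = e^2.4332 ≈ 11.39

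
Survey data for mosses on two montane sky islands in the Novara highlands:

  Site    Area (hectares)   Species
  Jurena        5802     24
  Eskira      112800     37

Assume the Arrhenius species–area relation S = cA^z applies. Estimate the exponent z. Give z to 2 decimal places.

Taking logs: ln S = ln c + z ln A, so z = (ln S₂ − ln S₁)/(ln A₂ − ln A₁).
z = ln(37/24) / ln(112800/5802) = ln(1.542) / ln(19.44) = 0.4329 / 2.9674 = 0.1459

0.15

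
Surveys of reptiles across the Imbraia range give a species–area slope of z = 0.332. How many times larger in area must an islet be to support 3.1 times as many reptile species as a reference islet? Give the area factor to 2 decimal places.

30.20

(A₂/A₁)^0.332 = 3.1, so A₂/A₁ = 3.1^(1/0.332) = 3.1^3.012
ln(A₂/A₁) = ln 3.1 / 0.332 = 1.1314 / 0.332 = 3.4078
A₂/A₁ = e^3.4078 ≈ 30.2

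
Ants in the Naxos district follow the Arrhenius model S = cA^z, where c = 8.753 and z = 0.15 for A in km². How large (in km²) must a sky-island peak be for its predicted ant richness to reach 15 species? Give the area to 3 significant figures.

15 = 8.753 × A^0.15  ⇒  A^0.15 = 15/8.753 = 1.714
ln A = ln(1.714) / 0.15 = 0.5387 / 0.15 = 3.5910
A = e^3.5910 ≈ 36.27 km²

36.3 km²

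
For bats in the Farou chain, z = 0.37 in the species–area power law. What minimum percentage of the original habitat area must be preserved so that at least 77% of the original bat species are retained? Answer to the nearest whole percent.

49%

Need (A_new/A_old)^0.37 = 0.77, so A_new/A_old = 0.77^(1/0.37) = 0.77^2.703
ln(A_new/A_old) = ln 0.77 / 0.37 = -0.2614 / 0.37 = -0.7064
A_new/A_old = e^-0.7064 ≈ 0.4934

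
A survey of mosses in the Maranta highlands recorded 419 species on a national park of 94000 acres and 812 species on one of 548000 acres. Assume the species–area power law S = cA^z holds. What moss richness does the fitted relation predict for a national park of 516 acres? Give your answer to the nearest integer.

59

z = ln(812/419) / ln(548000/94000) = 0.6616 / 1.7630 = 0.3753
c = 419 / 94000^0.3753 = 419 / 73.51 = 5.7
S₃ = 5.7 × 516^0.3753 = 5.7 × 10.42 ≈ 59.41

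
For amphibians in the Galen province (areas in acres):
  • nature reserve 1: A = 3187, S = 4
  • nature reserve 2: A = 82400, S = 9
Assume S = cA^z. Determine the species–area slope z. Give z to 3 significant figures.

Taking logs: ln S = ln c + z ln A, so z = (ln S₂ − ln S₁)/(ln A₂ − ln A₁).
z = ln(9/4) / ln(82400/3187) = ln(2.25) / ln(25.86) = 0.8109 / 3.2525 = 0.2493

0.249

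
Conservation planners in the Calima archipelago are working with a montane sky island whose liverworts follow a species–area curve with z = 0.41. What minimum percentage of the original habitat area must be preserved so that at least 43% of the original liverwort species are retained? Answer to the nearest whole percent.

13%

Need (A_new/A_old)^0.41 = 0.43, so A_new/A_old = 0.43^(1/0.41) = 0.43^2.439
ln(A_new/A_old) = ln 0.43 / 0.41 = -0.8440 / 0.41 = -2.0585
A_new/A_old = e^-2.0585 ≈ 0.1276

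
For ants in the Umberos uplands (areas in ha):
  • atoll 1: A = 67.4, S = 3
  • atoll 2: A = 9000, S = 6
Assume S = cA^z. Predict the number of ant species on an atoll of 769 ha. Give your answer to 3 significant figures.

z = ln(6/3) / ln(9000/67.4) = 0.6931 / 4.8943 = 0.1416
c = 3 / 67.4^0.1416 = 3 / 1.815 = 1.653
S₃ = 1.653 × 769^0.1416 = 1.653 × 2.563 ≈ 4.235

4.24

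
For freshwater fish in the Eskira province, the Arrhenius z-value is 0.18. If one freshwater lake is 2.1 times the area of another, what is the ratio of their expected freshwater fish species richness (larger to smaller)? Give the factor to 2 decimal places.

S₂/S₁ = (A₂/A₁)^z = 2.1^0.18
ln(S₂/S₁) = 0.18 × ln 2.1 = 0.18 × 0.7419 = 0.1335
S₂/S₁ = e^0.1335 ≈ 1.143

1.14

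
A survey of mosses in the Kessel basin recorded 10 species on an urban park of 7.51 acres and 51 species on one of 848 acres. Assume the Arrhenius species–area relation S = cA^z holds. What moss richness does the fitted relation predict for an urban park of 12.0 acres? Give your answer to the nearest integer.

12

z = ln(51/10) / ln(848/7.51) = 1.6292 / 4.7266 = 0.3447
c = 10 / 7.51^0.3447 = 10 / 2.004 = 4.991
S₃ = 4.991 × 12^0.3447 = 4.991 × 2.355 ≈ 11.75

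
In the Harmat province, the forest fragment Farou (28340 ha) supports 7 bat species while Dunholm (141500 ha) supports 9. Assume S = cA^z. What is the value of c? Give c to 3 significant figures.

1.41

z = ln(S₂/S₁) / ln(A₂/A₁) = ln(9/7) / ln(141500/28340) = 0.2513 / 1.6080 = 0.1563
c = S₁ / A₁^z = 7 / 28340^0.1563 = 7 / 4.964 = 1.41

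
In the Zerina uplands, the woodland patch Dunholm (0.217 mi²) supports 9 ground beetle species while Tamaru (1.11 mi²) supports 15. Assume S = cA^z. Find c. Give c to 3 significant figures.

14.5

z = ln(S₂/S₁) / ln(A₂/A₁) = ln(15/9) / ln(1.11/0.217) = 0.5108 / 1.6322 = 0.3130
c = S₁ / A₁^z = 9 / 0.217^0.3130 = 9 / 0.6199 = 14.52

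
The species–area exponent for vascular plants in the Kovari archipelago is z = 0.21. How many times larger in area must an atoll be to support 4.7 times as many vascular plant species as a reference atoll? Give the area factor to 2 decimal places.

(A₂/A₁)^0.21 = 4.7, so A₂/A₁ = 4.7^(1/0.21) = 4.7^4.762
ln(A₂/A₁) = ln 4.7 / 0.21 = 1.5476 / 0.21 = 7.3693
A₂/A₁ = e^7.3693 ≈ 1587

1586.59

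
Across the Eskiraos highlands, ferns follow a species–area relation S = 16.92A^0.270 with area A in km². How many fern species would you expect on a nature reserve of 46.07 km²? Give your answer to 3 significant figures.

S = 16.92 × 46.07^0.27
ln S = ln 16.92 + 0.27 × ln 46.07 = 2.8285 + 0.27 × 3.8302 = 3.8626
S = e^3.8626 ≈ 47.59

47.6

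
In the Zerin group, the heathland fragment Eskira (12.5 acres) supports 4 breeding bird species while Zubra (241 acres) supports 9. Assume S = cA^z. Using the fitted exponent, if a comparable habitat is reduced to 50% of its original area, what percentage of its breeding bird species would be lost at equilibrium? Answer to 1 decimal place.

z = ln(9/4) / ln(241/12.5) = 0.8109 / 2.9591 = 0.2740
S_new/S_old = (A_new/A_old)^z = 0.5^0.2740 = exp(0.2740 × -0.6931) = 0.827
Fraction lost = 1 − 0.827 = 0.173

17.3%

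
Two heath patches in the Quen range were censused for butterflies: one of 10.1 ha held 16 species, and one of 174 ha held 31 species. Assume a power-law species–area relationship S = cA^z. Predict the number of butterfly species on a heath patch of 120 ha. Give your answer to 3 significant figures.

z = ln(31/16) / ln(174/10.1) = 0.6614 / 2.8465 = 0.2324
c = 16 / 10.1^0.2324 = 16 / 1.711 = 9.349
S₃ = 9.349 × 120^0.2324 = 9.349 × 3.042 ≈ 28.44

28.4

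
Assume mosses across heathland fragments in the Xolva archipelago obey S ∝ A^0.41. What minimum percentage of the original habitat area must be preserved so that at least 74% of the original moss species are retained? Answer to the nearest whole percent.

Need (A_new/A_old)^0.41 = 0.74, so A_new/A_old = 0.74^(1/0.41) = 0.74^2.439
ln(A_new/A_old) = ln 0.74 / 0.41 = -0.3011 / 0.41 = -0.7344
A_new/A_old = e^-0.7344 ≈ 0.4798

48%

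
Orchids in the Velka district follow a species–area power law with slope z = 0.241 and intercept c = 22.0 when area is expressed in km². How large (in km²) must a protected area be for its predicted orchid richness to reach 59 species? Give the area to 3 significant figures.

59 = 22 × A^0.241  ⇒  A^0.241 = 59/22 = 2.682
ln A = ln(2.682) / 0.241 = 0.9865 / 0.241 = 4.0933
A = e^4.0933 ≈ 59.94 km²

59.9 km²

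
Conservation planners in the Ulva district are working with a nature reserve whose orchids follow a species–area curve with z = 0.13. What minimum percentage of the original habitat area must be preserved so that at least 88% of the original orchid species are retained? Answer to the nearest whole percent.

Need (A_new/A_old)^0.13 = 0.88, so A_new/A_old = 0.88^(1/0.13) = 0.88^7.692
ln(A_new/A_old) = ln 0.88 / 0.13 = -0.1278 / 0.13 = -0.9833
A_new/A_old = e^-0.9833 ≈ 0.3741

37%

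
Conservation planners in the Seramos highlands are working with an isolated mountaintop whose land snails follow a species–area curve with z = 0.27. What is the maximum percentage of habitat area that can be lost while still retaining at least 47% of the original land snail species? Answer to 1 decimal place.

93.9%

Need (A_new/A_old)^0.27 = 0.47, so A_new/A_old = 0.47^(1/0.27) = 0.47^3.704
ln(A_new/A_old) = ln 0.47 / 0.27 = -0.7550 / 0.27 = -2.7964
A_new/A_old = e^-2.7964 ≈ 0.06103
Fraction that can be lost = 1 − 0.06103 = 0.939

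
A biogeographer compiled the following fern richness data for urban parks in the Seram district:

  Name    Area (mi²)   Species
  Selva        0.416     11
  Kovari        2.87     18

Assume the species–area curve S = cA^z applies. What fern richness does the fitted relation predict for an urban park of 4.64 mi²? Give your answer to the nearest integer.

z = ln(18/11) / ln(2.87/0.416) = 0.4925 / 1.9314 = 0.2550
c = 11 / 0.416^0.2550 = 11 / 0.7996 = 13.76
S₃ = 13.76 × 4.64^0.2550 = 13.76 × 1.479 ≈ 20.35

20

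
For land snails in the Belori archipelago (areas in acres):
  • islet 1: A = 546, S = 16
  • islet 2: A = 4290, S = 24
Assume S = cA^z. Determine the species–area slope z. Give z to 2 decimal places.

0.20

Taking logs: ln S = ln c + z ln A, so z = (ln S₂ − ln S₁)/(ln A₂ − ln A₁).
z = ln(24/16) / ln(4290/546) = ln(1.5) / ln(7.857) = 0.4055 / 2.0614 = 0.1967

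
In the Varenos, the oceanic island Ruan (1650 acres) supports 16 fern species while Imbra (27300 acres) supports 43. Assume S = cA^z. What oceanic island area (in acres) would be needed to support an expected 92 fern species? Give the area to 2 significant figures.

240000 acres

z = ln(43/16) / ln(27300/1650) = 0.9886 / 2.8061 = 0.3523
c = 16 / 1650^0.3523 = 16 / 13.6 = 1.176
A = (92/1.176)^(1/0.3523) ⇒ ln A = ln(78.2)/0.3523 = 12.3735
A = e^12.3735 ≈ 236458 acres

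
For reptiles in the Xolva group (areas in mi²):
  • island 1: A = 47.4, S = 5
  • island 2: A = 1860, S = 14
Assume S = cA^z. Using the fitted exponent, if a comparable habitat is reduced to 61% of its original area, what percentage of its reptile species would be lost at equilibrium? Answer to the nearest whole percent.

z = ln(14/5) / ln(1860/47.4) = 1.0296 / 3.6697 = 0.2806
S_new/S_old = (A_new/A_old)^z = 0.61^0.2806 = exp(0.2806 × -0.4943) = 0.8705
Fraction lost = 1 − 0.8705 = 0.1295

13%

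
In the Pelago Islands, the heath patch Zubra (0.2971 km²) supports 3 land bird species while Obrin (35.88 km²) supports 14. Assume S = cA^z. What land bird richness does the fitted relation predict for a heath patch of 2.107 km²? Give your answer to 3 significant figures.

5.63

z = ln(14/3) / ln(35.88/0.2971) = 1.5404 / 4.7939 = 0.3213
c = 3 / 0.2971^0.3213 = 3 / 0.6771 = 4.431
S₃ = 4.431 × 2.107^0.3213 = 4.431 × 1.271 ≈ 5.63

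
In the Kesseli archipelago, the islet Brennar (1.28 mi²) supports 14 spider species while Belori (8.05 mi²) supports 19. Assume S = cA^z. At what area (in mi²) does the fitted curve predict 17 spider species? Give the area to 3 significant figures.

z = ln(19/14) / ln(8.05/1.28) = 0.3054 / 1.8388 = 0.1661
c = 14 / 1.28^0.1661 = 14 / 1.042 = 13.44
A = (17/13.44)^(1/0.1661) ⇒ ln A = ln(1.265)/0.1661 = 1.4159
A = e^1.4159 ≈ 4.12 mi²

4.12 mi²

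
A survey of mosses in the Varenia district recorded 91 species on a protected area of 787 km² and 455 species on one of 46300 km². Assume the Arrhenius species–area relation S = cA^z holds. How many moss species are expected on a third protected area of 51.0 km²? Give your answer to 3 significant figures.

z = ln(455/91) / ln(46300/787) = 1.6094 / 4.0747 = 0.3950
c = 91 / 787^0.3950 = 91 / 13.93 = 6.534
S₃ = 6.534 × 51^0.3950 = 6.534 × 4.726 ≈ 30.88

30.9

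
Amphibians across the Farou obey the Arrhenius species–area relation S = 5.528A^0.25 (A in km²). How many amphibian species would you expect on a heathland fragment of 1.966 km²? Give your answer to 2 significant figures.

S = 5.528 × 1.966^0.25
ln S = ln 5.528 + 0.25 × ln 1.966 = 1.7098 + 0.25 × 0.6760 = 1.8788
S = e^1.8788 ≈ 6.546

6.5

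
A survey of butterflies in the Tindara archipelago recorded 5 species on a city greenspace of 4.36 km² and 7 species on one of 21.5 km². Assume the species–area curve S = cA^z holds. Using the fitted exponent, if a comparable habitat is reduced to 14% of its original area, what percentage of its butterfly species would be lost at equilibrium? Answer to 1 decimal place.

z = ln(7/5) / ln(21.5/4.36) = 0.3365 / 1.5956 = 0.2109
S_new/S_old = (A_new/A_old)^z = 0.14^0.2109 = exp(0.2109 × -1.9661) = 0.6606
Fraction lost = 1 − 0.6606 = 0.3394

33.9%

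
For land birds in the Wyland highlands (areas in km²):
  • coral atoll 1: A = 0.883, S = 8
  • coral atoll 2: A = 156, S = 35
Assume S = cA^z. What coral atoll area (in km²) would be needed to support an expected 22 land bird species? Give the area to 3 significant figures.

30.6 km²

z = ln(35/8) / ln(156/0.883) = 1.4759 / 5.1743 = 0.2852
c = 8 / 0.883^0.2852 = 8 / 0.9651 = 8.289
A = (22/8.289)^(1/0.2852) ⇒ ln A = ln(2.654)/0.2852 = 3.4221
A = e^3.4221 ≈ 30.63 km²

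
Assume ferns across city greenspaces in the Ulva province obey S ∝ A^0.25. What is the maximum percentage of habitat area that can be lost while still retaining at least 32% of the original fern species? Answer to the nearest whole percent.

Need (A_new/A_old)^0.25 = 0.32, so A_new/A_old = 0.32^(1/0.25) = 0.32^4
ln(A_new/A_old) = ln 0.32 / 0.25 = -1.1394 / 0.25 = -4.5577
A_new/A_old = e^-4.5577 ≈ 0.01049
Fraction that can be lost = 1 − 0.01049 = 0.9895

99%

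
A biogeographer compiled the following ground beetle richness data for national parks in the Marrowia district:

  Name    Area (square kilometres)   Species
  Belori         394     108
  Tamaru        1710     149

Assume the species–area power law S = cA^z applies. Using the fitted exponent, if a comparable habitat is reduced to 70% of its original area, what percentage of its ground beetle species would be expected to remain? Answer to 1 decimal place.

92.5%

z = ln(149/108) / ln(1710/394) = 0.3218 / 1.4679 = 0.2192
S_new/S_old = (A_new/A_old)^z = 0.7^0.2192 = exp(0.2192 × -0.3567) = 0.9248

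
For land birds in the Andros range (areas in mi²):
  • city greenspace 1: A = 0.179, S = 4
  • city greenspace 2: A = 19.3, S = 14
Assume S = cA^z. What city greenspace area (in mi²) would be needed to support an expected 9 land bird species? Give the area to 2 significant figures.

3.7 mi²

z = ln(14/4) / ln(19.3/0.179) = 1.2528 / 4.6805 = 0.2677
c = 4 / 0.179^0.2677 = 4 / 0.631 = 6.339
A = (9/6.339)^(1/0.2677) ⇒ ln A = ln(1.42)/0.2677 = 1.3094
A = e^1.3094 ≈ 3.704 mi²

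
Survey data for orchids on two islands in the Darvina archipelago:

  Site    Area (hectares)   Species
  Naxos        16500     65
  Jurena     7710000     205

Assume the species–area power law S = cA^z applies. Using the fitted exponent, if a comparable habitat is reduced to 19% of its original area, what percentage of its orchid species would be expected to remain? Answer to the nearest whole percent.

73%

z = ln(205/65) / ln(7710000/16500) = 1.1486 / 6.1469 = 0.1869
S_new/S_old = (A_new/A_old)^z = 0.19^0.1869 = exp(0.1869 × -1.6607) = 0.7332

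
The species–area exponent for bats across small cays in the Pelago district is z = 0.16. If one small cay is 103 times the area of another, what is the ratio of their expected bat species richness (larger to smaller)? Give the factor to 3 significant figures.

S₂/S₁ = (A₂/A₁)^z = 103^0.16
ln(S₂/S₁) = 0.16 × ln 103 = 0.16 × 4.6347 = 0.7416
S₂/S₁ = e^0.7416 ≈ 2.099

2.10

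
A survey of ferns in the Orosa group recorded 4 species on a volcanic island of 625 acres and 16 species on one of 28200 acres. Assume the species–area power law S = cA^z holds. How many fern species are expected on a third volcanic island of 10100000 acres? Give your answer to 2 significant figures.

140

z = ln(16/4) / ln(28200/625) = 1.3863 / 3.8093 = 0.3639
c = 4 / 625^0.3639 = 4 / 10.41 = 0.3842
S₃ = 0.3842 × 10100000^0.3639 = 0.3842 × 354 ≈ 136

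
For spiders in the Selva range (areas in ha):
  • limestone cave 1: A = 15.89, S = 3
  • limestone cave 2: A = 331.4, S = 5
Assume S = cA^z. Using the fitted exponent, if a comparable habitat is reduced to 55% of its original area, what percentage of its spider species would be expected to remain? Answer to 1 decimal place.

z = ln(5/3) / ln(331.4/15.89) = 0.5108 / 3.0376 = 0.1682
S_new/S_old = (A_new/A_old)^z = 0.55^0.1682 = exp(0.1682 × -0.5978) = 0.9044

90.4%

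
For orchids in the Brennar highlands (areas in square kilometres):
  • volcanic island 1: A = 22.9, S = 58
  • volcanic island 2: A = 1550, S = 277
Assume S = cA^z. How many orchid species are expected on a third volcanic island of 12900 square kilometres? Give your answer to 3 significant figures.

z = ln(277/58) / ln(1550/22.9) = 1.5636 / 4.2149 = 0.3710
c = 58 / 22.9^0.3710 = 58 / 3.195 = 18.15
S₃ = 18.15 × 12900^0.3710 = 18.15 × 33.49 ≈ 607.9

608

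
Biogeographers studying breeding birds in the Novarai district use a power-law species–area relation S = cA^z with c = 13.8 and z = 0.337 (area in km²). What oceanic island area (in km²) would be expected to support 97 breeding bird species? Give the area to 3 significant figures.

97 = 13.8 × A^0.337  ⇒  A^0.337 = 97/13.8 = 7.029
ln A = ln(7.029) / 0.337 = 1.9500 / 0.337 = 5.7865
A = e^5.7865 ≈ 325.9 km²

326 km²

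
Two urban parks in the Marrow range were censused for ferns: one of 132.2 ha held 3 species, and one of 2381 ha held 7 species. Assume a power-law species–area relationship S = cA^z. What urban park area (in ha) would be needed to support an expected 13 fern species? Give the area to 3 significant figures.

z = ln(7/3) / ln(2381/132.2) = 0.8473 / 2.8910 = 0.2931
c = 3 / 132.2^0.2931 = 3 / 4.185 = 0.7168
A = (13/0.7168)^(1/0.2931) ⇒ ln A = ln(18.14)/0.2931 = 9.8874
A = e^9.8874 ≈ 19681 ha

19700 ha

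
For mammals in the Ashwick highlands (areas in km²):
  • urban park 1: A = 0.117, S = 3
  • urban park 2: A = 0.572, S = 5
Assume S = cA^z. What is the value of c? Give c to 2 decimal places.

z = ln(S₂/S₁) / ln(A₂/A₁) = ln(5/3) / ln(0.572/0.117) = 0.5108 / 1.5870 = 0.3219
c = S₁ / A₁^z = 3 / 0.117^0.3219 = 3 / 0.5013 = 5.985

5.98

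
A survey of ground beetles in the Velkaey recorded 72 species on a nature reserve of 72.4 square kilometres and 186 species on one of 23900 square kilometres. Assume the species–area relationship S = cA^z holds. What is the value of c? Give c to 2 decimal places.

z = ln(S₂/S₁) / ln(A₂/A₁) = ln(186/72) / ln(23900/72.4) = 0.9491 / 5.7994 = 0.1637
c = S₁ / A₁^z = 72 / 72.4^0.1637 = 72 / 2.015 = 35.73

35.73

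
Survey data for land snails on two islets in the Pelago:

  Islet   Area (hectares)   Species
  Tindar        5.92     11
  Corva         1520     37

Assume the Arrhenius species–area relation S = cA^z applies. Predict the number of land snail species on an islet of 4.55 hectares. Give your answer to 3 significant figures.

z = ln(37/11) / ln(1520/5.92) = 1.2130 / 5.5481 = 0.2186
c = 11 / 5.92^0.2186 = 11 / 1.475 = 7.457
S₃ = 7.457 × 4.55^0.2186 = 7.457 × 1.393 ≈ 10.38

10.4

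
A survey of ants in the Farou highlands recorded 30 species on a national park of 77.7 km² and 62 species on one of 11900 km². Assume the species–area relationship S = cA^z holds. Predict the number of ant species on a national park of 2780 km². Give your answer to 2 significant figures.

z = ln(62/30) / ln(11900/77.7) = 0.7259 / 5.0314 = 0.1443
c = 30 / 77.7^0.1443 = 30 / 1.874 = 16.01
S₃ = 16.01 × 2780^0.1443 = 16.01 × 3.14 ≈ 50.27

50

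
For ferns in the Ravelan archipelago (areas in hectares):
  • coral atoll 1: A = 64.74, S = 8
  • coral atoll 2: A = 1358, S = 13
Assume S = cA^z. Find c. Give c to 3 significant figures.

z = ln(S₂/S₁) / ln(A₂/A₁) = ln(13/8) / ln(1358/64.74) = 0.4855 / 3.0434 = 0.1595
c = S₁ / A₁^z = 8 / 64.74^0.1595 = 8 / 1.945 = 4.113

4.11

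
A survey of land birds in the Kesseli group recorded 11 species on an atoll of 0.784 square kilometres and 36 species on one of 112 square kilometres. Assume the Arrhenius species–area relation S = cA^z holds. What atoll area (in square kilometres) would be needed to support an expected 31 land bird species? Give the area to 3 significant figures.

z = ln(36/11) / ln(112/0.784) = 1.1856 / 4.9618 = 0.2389
c = 11 / 0.784^0.2389 = 11 / 0.9435 = 11.66
A = (31/11.66)^(1/0.2389) ⇒ ln A = ln(2.659)/0.2389 = 4.0927
A = e^4.0927 ≈ 59.9 square kilometres

59.9 square kilometres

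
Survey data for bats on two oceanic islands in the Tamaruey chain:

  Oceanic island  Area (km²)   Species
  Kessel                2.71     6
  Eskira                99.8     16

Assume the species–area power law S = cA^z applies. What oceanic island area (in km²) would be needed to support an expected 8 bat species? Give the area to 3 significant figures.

z = ln(16/6) / ln(99.8/2.71) = 0.9808 / 3.6062 = 0.2720
c = 6 / 2.71^0.2720 = 6 / 1.311 = 4.575
A = (8/4.575)^(1/0.2720) ⇒ ln A = ln(1.749)/0.2720 = 2.0547
A = e^2.0547 ≈ 7.804 km²

7.80 km²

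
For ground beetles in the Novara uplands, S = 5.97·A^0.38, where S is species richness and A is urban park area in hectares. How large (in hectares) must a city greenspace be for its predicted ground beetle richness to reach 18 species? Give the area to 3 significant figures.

18.3 hectares

18 = 5.97 × A^0.38  ⇒  A^0.38 = 18/5.97 = 3.015
ln A = ln(3.015) / 0.38 = 1.1036 / 0.38 = 2.9043
A = e^2.9043 ≈ 18.25 hectares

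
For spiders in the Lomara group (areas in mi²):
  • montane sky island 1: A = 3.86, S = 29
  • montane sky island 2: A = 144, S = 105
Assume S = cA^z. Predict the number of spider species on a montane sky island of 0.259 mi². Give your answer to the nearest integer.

11

z = ln(105/29) / ln(144/3.86) = 1.2867 / 3.6191 = 0.3555
c = 29 / 3.86^0.3555 = 29 / 1.616 = 17.94
S₃ = 17.94 × 0.259^0.3555 = 17.94 × 0.6186 ≈ 11.1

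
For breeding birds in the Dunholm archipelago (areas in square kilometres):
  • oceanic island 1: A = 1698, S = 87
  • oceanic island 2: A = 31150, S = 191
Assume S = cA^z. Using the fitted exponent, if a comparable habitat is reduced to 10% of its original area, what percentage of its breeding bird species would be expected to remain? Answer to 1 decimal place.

z = ln(191/87) / ln(31150/1698) = 0.7864 / 2.9094 = 0.2703
S_new/S_old = (A_new/A_old)^z = 0.1^0.2703 = exp(0.2703 × -2.3026) = 0.5367

53.7%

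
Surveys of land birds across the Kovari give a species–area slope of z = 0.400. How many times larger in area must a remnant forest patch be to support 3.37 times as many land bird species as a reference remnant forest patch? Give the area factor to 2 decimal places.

(A₂/A₁)^0.4 = 3.37, so A₂/A₁ = 3.37^(1/0.4) = 3.37^2.5
ln(A₂/A₁) = ln 3.37 / 0.4 = 1.2149 / 0.4 = 3.0373
A₂/A₁ = e^3.0373 ≈ 20.85

20.85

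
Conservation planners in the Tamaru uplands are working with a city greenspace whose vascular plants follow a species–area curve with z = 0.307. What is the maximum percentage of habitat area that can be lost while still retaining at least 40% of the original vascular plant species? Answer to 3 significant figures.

94.9%

Need (A_new/A_old)^0.307 = 0.4, so A_new/A_old = 0.4^(1/0.307) = 0.4^3.257
ln(A_new/A_old) = ln 0.4 / 0.307 = -0.9163 / 0.307 = -2.9847
A_new/A_old = e^-2.9847 ≈ 0.05056
Fraction that can be lost = 1 − 0.05056 = 0.9494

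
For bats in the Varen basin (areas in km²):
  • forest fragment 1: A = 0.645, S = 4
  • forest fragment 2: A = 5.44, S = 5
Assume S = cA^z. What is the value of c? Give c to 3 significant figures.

4.19

z = ln(S₂/S₁) / ln(A₂/A₁) = ln(5/4) / ln(5.44/0.645) = 0.2231 / 2.1323 = 0.1047
c = S₁ / A₁^z = 4 / 0.645^0.1047 = 4 / 0.9551 = 4.188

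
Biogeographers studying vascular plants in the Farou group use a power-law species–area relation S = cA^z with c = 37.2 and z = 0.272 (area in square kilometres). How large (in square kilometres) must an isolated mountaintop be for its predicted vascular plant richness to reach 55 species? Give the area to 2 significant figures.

4.2 square kilometres

55 = 37.2 × A^0.272  ⇒  A^0.272 = 55/37.2 = 1.478
ln A = ln(1.478) / 0.272 = 0.3910 / 0.272 = 1.4376
A = e^1.4376 ≈ 4.211 square kilometres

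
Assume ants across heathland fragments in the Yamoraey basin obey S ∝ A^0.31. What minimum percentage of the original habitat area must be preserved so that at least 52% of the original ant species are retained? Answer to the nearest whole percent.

12%

Need (A_new/A_old)^0.31 = 0.52, so A_new/A_old = 0.52^(1/0.31) = 0.52^3.226
ln(A_new/A_old) = ln 0.52 / 0.31 = -0.6539 / 0.31 = -2.1094
A_new/A_old = e^-2.1094 ≈ 0.1213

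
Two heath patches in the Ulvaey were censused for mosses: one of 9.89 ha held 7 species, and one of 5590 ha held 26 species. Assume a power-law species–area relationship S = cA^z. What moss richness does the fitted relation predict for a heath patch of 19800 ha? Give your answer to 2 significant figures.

z = ln(26/7) / ln(5590/9.89) = 1.3122 / 6.3372 = 0.2071
c = 7 / 9.89^0.2071 = 7 / 1.607 = 4.355
S₃ = 4.355 × 19800^0.2071 = 4.355 × 7.757 ≈ 33.78

34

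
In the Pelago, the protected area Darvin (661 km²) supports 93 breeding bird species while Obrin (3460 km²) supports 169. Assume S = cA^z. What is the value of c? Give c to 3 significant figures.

8.93

z = ln(S₂/S₁) / ln(A₂/A₁) = ln(169/93) / ln(3460/661) = 0.5973 / 1.6553 = 0.3608
c = S₁ / A₁^z = 93 / 661^0.3608 = 93 / 10.42 = 8.929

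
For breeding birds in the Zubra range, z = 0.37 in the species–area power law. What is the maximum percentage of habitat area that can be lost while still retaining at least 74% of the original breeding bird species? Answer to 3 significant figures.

Need (A_new/A_old)^0.37 = 0.74, so A_new/A_old = 0.74^(1/0.37) = 0.74^2.703
ln(A_new/A_old) = ln 0.74 / 0.37 = -0.3011 / 0.37 = -0.8138
A_new/A_old = e^-0.8138 ≈ 0.4432
Fraction that can be lost = 1 − 0.4432 = 0.5568

55.7%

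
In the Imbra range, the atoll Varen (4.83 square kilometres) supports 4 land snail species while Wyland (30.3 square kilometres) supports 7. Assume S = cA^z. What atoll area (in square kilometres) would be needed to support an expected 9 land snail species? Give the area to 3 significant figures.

69.1 square kilometres

z = ln(7/4) / ln(30.3/4.83) = 0.5596 / 1.8363 = 0.3048
c = 4 / 4.83^0.3048 = 4 / 1.616 = 2.475
A = (9/2.475)^(1/0.3048) ⇒ ln A = ln(3.636)/0.3048 = 4.2358
A = e^4.2358 ≈ 69.12 square kilometres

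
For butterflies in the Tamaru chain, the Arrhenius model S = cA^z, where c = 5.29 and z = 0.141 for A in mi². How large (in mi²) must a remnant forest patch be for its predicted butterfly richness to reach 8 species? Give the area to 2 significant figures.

19 mi²

8 = 5.29 × A^0.141  ⇒  A^0.141 = 8/5.29 = 1.512
ln A = ln(1.512) / 0.141 = 0.4136 / 0.141 = 2.9335
A = e^2.9335 ≈ 18.79 mi²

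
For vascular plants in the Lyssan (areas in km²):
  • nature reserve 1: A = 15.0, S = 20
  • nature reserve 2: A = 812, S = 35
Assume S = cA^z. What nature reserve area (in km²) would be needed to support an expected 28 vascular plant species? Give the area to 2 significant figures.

z = ln(35/20) / ln(812/15) = 0.5596 / 3.9915 = 0.1402
c = 20 / 15^0.1402 = 20 / 1.462 = 13.68
A = (28/13.68)^(1/0.1402) ⇒ ln A = ln(2.047)/0.1402 = 5.1079
A = e^5.1079 ≈ 165.3 km²

170 km²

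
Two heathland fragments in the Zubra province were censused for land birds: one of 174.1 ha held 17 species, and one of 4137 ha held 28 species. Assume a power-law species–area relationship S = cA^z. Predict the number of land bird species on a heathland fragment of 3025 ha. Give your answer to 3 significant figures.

z = ln(28/17) / ln(4137/174.1) = 0.4990 / 3.1681 = 0.1575
c = 17 / 174.1^0.1575 = 17 / 2.254 = 7.542
S₃ = 7.542 × 3025^0.1575 = 7.542 × 3.534 ≈ 26.65

26.7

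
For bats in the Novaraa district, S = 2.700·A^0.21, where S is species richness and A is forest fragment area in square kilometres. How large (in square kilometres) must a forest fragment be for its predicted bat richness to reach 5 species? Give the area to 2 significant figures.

5 = 2.7 × A^0.21  ⇒  A^0.21 = 5/2.7 = 1.852
ln A = ln(1.852) / 0.21 = 0.6162 / 0.21 = 2.9342
A = e^2.9342 ≈ 18.81 square kilometres

19 square kilometres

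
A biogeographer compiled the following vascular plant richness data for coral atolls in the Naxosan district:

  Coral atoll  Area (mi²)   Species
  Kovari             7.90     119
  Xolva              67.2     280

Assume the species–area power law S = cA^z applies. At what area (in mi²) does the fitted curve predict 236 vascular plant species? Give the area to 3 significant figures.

43.8 mi²

z = ln(280/119) / ln(67.2/7.9) = 0.8557 / 2.1408 = 0.3997
c = 119 / 7.9^0.3997 = 119 / 2.284 = 52.09
A = (236/52.09)^(1/0.3997) ⇒ ln A = ln(4.53)/0.3997 = 3.7800
A = e^3.7800 ≈ 43.81 mi²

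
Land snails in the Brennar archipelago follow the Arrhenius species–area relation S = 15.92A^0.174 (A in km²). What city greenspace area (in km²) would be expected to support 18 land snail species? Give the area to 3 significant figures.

2.03 km²

18 = 15.92 × A^0.174  ⇒  A^0.174 = 18/15.92 = 1.131
ln A = ln(1.131) / 0.174 = 0.1228 / 0.174 = 0.7057
A = e^0.7057 ≈ 2.025 km²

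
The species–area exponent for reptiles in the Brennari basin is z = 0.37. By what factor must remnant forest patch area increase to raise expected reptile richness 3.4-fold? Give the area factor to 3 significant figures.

(A₂/A₁)^0.37 = 3.4, so A₂/A₁ = 3.4^(1/0.37) = 3.4^2.703
ln(A₂/A₁) = ln 3.4 / 0.37 = 1.2238 / 0.37 = 3.3075
A₂/A₁ = e^3.3075 ≈ 27.32

27.3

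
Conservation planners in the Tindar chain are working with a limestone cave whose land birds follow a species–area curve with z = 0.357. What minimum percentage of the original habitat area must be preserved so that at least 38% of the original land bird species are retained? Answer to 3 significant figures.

Need (A_new/A_old)^0.357 = 0.38, so A_new/A_old = 0.38^(1/0.357) = 0.38^2.801
ln(A_new/A_old) = ln 0.38 / 0.357 = -0.9676 / 0.357 = -2.7103
A_new/A_old = e^-2.7103 ≈ 0.06652

6.65%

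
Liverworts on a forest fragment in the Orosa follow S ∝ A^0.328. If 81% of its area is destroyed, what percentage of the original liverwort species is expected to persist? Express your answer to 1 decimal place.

58.0%

S_new/S_old = (A_new/A_old)^z = 0.19^0.328
= exp(0.328 × ln 0.19) = exp(0.328 × -1.6607) = exp(-0.5447) ≈ 0.58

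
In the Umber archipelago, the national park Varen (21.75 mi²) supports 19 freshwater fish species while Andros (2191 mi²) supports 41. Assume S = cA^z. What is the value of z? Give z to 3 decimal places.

Taking logs: ln S = ln c + z ln A, so z = (ln S₂ − ln S₁)/(ln A₂ − ln A₁).
z = ln(41/19) / ln(2191/21.75) = ln(2.158) / ln(100.7) = 0.7691 / 4.6125 = 0.1667

0.167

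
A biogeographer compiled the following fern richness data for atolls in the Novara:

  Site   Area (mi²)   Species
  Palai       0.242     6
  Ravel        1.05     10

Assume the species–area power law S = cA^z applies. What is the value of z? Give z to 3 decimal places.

0.348

Taking logs: ln S = ln c + z ln A, so z = (ln S₂ − ln S₁)/(ln A₂ − ln A₁).
z = ln(10/6) / ln(1.05/0.242) = ln(1.667) / ln(4.339) = 0.5108 / 1.4676 = 0.3481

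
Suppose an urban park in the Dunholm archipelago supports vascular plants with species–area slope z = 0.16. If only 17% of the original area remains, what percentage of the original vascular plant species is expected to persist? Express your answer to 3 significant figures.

75.3%

S_new/S_old = (A_new/A_old)^z = 0.17^0.16
= exp(0.16 × ln 0.17) = exp(0.16 × -1.7720) = exp(-0.2835) ≈ 0.7531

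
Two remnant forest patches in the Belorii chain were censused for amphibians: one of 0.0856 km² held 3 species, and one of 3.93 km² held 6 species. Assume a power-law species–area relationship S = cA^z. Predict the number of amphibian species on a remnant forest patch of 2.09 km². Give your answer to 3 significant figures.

5.35

z = ln(6/3) / ln(3.93/0.0856) = 0.6931 / 3.8267 = 0.1811
c = 3 / 0.0856^0.1811 = 3 / 0.6407 = 4.683
S₃ = 4.683 × 2.09^0.1811 = 4.683 × 1.143 ≈ 5.352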